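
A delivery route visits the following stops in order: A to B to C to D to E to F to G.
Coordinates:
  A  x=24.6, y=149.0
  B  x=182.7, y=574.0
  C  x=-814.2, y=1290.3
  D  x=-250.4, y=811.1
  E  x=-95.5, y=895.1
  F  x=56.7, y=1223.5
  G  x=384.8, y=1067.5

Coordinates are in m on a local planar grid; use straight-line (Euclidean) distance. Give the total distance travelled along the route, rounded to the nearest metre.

Leg distances:
A→B: 453.5 m  (cumulative 453.5 m)
B→C: 1227.6 m  (cumulative 1681.0 m)
C→D: 739.9 m  (cumulative 2420.9 m)
D→E: 176.2 m  (cumulative 2597.2 m)
E→F: 362.0 m  (cumulative 2959.1 m)
F→G: 363.3 m  (cumulative 3322.4 m)
Total route length ≈ 3322 m.

3322 m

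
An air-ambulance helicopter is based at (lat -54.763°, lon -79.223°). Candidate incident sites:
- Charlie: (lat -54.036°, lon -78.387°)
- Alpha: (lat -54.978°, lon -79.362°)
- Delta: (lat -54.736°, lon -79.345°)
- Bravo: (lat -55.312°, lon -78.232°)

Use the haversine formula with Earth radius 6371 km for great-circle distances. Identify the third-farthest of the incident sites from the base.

Distance to each, sorted:
Charlie: 97.3 km
Bravo: 87.8 km
Alpha: 25.5 km
Delta: 8.4 km
The third-farthest is Alpha at 25.5 km.

Alpha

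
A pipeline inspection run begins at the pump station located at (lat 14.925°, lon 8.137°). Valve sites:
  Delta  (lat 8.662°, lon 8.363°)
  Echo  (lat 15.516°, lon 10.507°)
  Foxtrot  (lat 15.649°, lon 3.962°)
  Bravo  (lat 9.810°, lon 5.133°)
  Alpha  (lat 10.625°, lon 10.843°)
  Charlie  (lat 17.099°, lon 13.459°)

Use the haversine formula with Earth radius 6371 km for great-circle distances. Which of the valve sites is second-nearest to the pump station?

Distance to each, sorted:
Echo: 262.6 km
Foxtrot: 455.0 km
Alpha: 561.0 km
Charlie: 618.0 km
Bravo: 655.6 km
Delta: 696.8 km
The second-nearest is Foxtrot at 455.0 km.

Foxtrot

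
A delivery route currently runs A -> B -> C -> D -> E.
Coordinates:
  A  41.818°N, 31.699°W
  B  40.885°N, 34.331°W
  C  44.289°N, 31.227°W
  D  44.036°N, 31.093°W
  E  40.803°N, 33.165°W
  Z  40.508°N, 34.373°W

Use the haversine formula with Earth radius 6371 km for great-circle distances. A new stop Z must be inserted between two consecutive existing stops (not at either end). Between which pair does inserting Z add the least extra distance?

Added distance for inserting Z between each consecutive pair:
A–B: 66.2 km
B–C: 79.6 km
C–D: 939.3 km
D–E: 185.5 km
Smallest added distance is 66.2 km, inserting between A and B.

between A and B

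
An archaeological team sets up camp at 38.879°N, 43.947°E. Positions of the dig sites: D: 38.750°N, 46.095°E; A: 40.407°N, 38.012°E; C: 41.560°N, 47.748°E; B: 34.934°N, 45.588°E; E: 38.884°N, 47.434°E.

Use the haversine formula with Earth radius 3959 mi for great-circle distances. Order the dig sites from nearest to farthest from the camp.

D, E, C, B, A

Distances from the camp:
D 38.750°N, 46.095°E: 116.0 mi
E 38.884°N, 47.434°E: 187.6 mi
C 41.560°N, 47.748°E: 273.0 mi
B 34.934°N, 45.588°E: 287.3 mi
A 40.407°N, 38.012°E: 332.9 mi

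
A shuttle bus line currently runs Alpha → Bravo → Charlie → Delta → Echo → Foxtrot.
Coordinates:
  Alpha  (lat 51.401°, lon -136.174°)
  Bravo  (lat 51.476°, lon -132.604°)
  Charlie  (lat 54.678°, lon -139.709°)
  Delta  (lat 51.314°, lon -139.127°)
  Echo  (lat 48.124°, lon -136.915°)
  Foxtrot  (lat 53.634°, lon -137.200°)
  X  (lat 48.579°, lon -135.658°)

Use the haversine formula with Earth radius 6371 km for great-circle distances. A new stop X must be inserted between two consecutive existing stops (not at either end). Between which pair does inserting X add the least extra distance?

Added distance for inserting X between each consecutive pair:
Alpha–Bravo: 457.4 km
Bravo–Charlie: 529.4 km
Charlie–Delta: 749.6 km
Delta–Echo: 109.6 km
Echo–Foxtrot: 65.0 km
Smallest added distance is 65.0 km, inserting between Echo and Foxtrot.

between Echo and Foxtrot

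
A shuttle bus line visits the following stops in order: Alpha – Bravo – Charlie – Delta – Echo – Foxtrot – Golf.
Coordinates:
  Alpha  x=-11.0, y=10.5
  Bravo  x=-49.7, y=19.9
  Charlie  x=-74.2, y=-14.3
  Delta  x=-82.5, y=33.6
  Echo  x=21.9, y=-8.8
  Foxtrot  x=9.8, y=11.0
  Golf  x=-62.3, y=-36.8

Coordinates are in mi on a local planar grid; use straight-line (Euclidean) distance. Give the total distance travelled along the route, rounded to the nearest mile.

353 mi

Leg distances:
Alpha→Bravo: 39.8 mi  (cumulative 39.8 mi)
Bravo→Charlie: 42.1 mi  (cumulative 81.9 mi)
Charlie→Delta: 48.6 mi  (cumulative 130.5 mi)
Delta→Echo: 112.7 mi  (cumulative 243.2 mi)
Echo→Foxtrot: 23.2 mi  (cumulative 266.4 mi)
Foxtrot→Golf: 86.5 mi  (cumulative 352.9 mi)
Total route length ≈ 353 mi.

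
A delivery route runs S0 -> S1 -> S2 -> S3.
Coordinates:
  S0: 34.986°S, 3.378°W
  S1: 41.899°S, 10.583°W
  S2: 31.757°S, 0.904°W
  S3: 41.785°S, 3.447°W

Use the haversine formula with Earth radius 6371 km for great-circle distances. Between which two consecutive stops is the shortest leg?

S0–S1

Leg distances:
S0→S1: 991.5 km
S1→S2: 1417.1 km
S2→S3: 1137.7 km
The shortest leg is S0–S1 at 991.5 km.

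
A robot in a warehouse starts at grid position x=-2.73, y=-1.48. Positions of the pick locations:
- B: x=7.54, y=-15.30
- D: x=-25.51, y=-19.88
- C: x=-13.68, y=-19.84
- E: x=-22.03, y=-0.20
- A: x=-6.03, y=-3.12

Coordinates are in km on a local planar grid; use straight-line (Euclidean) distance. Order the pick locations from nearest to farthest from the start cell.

A, B, E, C, D

Computing each straight-line distance from x=-2.73, y=-1.48:
A x=-6.03, y=-3.12: 3.7 km
B x=7.54, y=-15.30: 17.2 km
E x=-22.03, y=-0.20: 19.3 km
C x=-13.68, y=-19.84: 21.4 km
D x=-25.51, y=-19.88: 29.3 km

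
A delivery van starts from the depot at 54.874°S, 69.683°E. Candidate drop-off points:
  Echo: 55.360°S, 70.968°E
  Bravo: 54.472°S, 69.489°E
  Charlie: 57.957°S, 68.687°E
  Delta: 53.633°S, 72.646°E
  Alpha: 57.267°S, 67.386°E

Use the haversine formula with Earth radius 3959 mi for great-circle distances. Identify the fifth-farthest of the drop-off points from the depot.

Distance to each, sorted:
Charlie: 216.4 mi
Alpha: 187.6 mi
Delta: 147.1 mi
Echo: 60.9 mi
Bravo: 28.8 mi
The fifth-farthest is Bravo at 28.8 mi.

Bravo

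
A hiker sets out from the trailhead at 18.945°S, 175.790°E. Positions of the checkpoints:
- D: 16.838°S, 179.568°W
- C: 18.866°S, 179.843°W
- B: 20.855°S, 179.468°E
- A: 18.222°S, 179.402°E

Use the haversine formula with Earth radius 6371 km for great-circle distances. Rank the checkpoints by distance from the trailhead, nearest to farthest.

A, B, C, D

Distance from the trailhead at 18.945°S, 175.790°E to each:
A 18.222°S, 179.402°E: 389.1 km
B 20.855°S, 179.468°E: 439.3 km
C 18.866°S, 179.843°W: 459.5 km
D 16.838°S, 179.568°W: 544.2 km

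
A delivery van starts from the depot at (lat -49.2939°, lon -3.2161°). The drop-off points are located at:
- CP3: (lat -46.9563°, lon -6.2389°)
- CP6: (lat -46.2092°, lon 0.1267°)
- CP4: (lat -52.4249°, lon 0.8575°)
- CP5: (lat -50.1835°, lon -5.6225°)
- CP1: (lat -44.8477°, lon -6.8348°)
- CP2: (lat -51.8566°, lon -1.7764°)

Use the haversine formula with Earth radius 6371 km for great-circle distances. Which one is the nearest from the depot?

Distances from the depot ((lat -49.2939°, lon -3.2161°)):
CP5: 199.2 km
CP2: 302.5 km
CP3: 343.3 km
CP6: 424.3 km
CP4: 450.4 km
CP1: 565.1 km
The nearest is CP5 at 199.2 km.

CP5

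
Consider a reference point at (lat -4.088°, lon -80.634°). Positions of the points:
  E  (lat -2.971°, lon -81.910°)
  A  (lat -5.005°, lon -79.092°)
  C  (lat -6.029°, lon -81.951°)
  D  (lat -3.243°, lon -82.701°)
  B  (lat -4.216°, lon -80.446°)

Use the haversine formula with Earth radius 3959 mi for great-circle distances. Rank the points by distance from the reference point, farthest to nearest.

Distances from the reference point:
C (lat -6.029°, lon -81.951°): 161.9 mi
D (lat -3.243°, lon -82.701°): 154.0 mi
A (lat -5.005°, lon -79.092°): 123.7 mi
E (lat -2.971°, lon -81.910°): 117.1 mi
B (lat -4.216°, lon -80.446°): 15.7 mi

C, D, A, E, B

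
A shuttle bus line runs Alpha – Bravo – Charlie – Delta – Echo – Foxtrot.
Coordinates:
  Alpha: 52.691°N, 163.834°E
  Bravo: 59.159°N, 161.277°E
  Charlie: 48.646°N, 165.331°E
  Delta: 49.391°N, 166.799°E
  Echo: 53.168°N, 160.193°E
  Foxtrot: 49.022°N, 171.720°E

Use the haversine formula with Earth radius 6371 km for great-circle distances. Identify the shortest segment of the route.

Charlie–Delta

Leg distances:
Alpha→Bravo: 736.5 km
Bravo→Charlie: 1198.2 km
Charlie→Delta: 135.4 km
Delta→Echo: 622.0 km
Echo→Foxtrot: 926.1 km
The shortest leg is Charlie–Delta at 135.4 km.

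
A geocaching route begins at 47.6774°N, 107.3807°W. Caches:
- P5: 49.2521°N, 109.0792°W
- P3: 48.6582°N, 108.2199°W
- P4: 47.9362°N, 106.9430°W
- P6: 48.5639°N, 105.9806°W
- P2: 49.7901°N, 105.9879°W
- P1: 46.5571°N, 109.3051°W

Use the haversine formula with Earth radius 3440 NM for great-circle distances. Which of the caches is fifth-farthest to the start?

Distances from the start (47.6774°N, 107.3807°W):
P2: 138.3 NM
P5: 116.2 NM
P1: 103.5 NM
P6: 77.3 NM
P3: 67.8 NM
P4: 23.5 NM
The fifth-farthest is P3 at 67.8 NM.

P3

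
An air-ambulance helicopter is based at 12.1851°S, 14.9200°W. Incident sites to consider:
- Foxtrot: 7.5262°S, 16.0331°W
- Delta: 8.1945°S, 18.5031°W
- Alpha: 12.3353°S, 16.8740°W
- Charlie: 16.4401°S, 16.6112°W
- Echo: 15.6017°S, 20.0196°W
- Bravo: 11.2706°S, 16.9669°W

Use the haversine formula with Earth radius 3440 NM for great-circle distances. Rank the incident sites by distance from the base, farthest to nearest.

Echo, Delta, Foxtrot, Charlie, Bravo, Alpha

Computing each great-circle distance from 12.1851°S, 14.9200°W:
Echo 15.6017°S, 20.0196°W: 361.1 NM
Delta 8.1945°S, 18.5031°W: 319.7 NM
Foxtrot 7.5262°S, 16.0331°W: 287.4 NM
Charlie 16.4401°S, 16.6112°W: 273.7 NM
Bravo 11.2706°S, 16.9669°W: 132.3 NM
Alpha 12.3353°S, 16.8740°W: 115.0 NM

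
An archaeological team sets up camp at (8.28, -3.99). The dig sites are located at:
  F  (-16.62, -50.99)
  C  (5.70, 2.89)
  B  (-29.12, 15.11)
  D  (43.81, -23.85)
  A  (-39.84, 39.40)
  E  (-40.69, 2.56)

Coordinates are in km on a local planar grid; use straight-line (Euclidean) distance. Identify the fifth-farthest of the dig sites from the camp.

Distances from the camp ((8.28, -3.99)):
A: 64.8 km
F: 53.2 km
E: 49.4 km
B: 42.0 km
D: 40.7 km
C: 7.3 km
The fifth-farthest is D at 40.7 km.

D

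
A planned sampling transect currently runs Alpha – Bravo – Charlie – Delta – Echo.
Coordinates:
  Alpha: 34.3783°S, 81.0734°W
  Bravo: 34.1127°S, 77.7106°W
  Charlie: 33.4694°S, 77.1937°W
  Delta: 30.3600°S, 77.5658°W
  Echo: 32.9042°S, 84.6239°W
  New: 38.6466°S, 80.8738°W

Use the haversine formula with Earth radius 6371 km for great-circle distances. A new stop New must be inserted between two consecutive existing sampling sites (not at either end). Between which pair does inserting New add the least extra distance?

Added distance for inserting New between each consecutive pair:
Alpha–Bravo: 742.6 km
Bravo–Charlie: 1155.9 km
Charlie–Delta: 1286.1 km
Delta–Echo: 966.8 km
Smallest added distance is 742.6 km, inserting between Alpha and Bravo.

between Alpha and Bravo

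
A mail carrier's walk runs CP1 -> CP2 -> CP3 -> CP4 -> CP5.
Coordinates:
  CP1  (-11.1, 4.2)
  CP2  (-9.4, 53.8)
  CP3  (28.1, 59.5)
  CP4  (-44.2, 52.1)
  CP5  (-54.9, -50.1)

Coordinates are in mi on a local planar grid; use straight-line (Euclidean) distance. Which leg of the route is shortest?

CP2–CP3

Leg distances:
CP1→CP2: 49.6 mi
CP2→CP3: 37.9 mi
CP3→CP4: 72.7 mi
CP4→CP5: 102.8 mi
The shortest leg is CP2–CP3 at 37.9 mi.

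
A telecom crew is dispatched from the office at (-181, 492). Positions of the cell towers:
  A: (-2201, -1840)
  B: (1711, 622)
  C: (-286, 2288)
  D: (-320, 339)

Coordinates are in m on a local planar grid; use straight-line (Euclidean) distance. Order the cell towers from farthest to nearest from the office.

Distances from the office:
A (-2201, -1840): 3085.2 m
B (1711, 622): 1896.5 m
C (-286, 2288): 1799.1 m
D (-320, 339): 206.7 m

A, B, C, D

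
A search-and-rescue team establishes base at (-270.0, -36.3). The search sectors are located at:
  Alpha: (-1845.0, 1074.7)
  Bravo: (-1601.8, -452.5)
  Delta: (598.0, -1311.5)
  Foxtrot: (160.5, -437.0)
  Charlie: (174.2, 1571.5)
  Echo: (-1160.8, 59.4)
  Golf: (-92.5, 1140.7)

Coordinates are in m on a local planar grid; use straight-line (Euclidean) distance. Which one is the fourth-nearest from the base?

Distance to each, sorted:
Foxtrot: 588.1 m
Echo: 895.9 m
Golf: 1190.3 m
Bravo: 1395.3 m
Delta: 1542.6 m
Charlie: 1668.0 m
Alpha: 1927.4 m
The fourth-nearest is Bravo at 1395.3 m.

Bravo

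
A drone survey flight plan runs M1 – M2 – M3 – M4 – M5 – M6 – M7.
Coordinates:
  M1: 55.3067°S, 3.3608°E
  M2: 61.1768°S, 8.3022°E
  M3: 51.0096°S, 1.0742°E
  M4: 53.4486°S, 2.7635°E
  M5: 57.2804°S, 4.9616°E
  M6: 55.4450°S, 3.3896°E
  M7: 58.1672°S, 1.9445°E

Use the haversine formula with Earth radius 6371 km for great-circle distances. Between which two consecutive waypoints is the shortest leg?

Leg distances:
M1→M2: 713.4 km
M2→M3: 1214.5 km
M3→M4: 294.6 km
M4→M5: 448.1 km
M5→M6: 225.9 km
M6→M7: 315.2 km
The shortest leg is M5–M6 at 225.9 km.

M5–M6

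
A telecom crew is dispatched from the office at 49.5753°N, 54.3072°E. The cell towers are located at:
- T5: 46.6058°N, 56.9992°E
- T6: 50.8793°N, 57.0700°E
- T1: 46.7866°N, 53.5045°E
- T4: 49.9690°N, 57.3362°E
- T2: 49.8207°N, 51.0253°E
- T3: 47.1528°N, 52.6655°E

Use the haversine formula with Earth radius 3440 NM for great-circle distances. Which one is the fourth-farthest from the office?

T6

Distances from the office (49.5753°N, 54.3072°E):
T5: 208.4 NM
T1: 170.5 NM
T3: 159.5 NM
T6: 131.9 NM
T2: 128.3 NM
T4: 119.8 NM
The fourth-farthest is T6 at 131.9 NM.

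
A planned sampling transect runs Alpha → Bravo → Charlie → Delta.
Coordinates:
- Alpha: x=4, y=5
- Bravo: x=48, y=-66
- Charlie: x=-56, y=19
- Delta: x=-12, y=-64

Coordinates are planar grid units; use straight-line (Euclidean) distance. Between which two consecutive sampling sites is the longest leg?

Bravo–Charlie

Leg distances:
Alpha→Bravo: 83.5
Bravo→Charlie: 134.3
Charlie→Delta: 93.9
The longest leg is Bravo–Charlie at 134.3.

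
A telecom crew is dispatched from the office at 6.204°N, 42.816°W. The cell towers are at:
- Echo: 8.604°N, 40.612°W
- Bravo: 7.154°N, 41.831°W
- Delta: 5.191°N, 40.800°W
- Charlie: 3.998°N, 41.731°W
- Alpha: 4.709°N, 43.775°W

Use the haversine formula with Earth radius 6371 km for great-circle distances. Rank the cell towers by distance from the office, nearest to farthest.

Distance from the office at 6.204°N, 42.816°W to each:
Bravo 7.154°N, 41.831°W: 151.6 km
Alpha 4.709°N, 43.775°W: 197.2 km
Delta 5.191°N, 40.800°W: 249.9 km
Charlie 3.998°N, 41.731°W: 273.1 km
Echo 8.604°N, 40.612°W: 360.9 km

Bravo, Alpha, Delta, Charlie, Echo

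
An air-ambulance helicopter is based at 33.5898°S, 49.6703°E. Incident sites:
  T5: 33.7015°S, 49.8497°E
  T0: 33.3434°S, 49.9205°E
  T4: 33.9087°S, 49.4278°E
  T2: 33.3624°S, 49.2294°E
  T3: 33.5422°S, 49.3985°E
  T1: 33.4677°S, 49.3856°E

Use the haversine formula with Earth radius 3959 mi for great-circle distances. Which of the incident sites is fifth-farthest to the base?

Distances from the base (33.5898°S, 49.6703°E):
T2: 29.9 mi
T4: 26.1 mi
T0: 22.3 mi
T1: 18.4 mi
T3: 16.0 mi
T5: 12.9 mi
The fifth-farthest is T3 at 16.0 mi.

T3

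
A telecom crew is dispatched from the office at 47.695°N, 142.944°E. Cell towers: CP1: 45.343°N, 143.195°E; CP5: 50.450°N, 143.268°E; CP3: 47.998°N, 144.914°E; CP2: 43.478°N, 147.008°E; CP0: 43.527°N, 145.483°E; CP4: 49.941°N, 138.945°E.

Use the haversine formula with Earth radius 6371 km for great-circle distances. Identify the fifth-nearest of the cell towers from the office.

CP0

Distance to each, sorted:
CP3: 150.8 km
CP1: 262.2 km
CP5: 307.2 km
CP4: 384.7 km
CP0: 503.7 km
CP2: 565.4 km
The fifth-nearest is CP0 at 503.7 km.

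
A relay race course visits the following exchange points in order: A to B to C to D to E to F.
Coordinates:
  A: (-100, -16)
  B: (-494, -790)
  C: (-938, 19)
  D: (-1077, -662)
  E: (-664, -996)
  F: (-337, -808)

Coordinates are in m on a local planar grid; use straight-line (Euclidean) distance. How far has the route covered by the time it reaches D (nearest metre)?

2486 m

Leg distances:
A→B: 868.5 m  (cumulative 868.5 m)
B→C: 922.8 m  (cumulative 1791.3 m)
C→D: 695.0 m  (cumulative 2486.4 m)
Cumulative distance at D ≈ 2486 m.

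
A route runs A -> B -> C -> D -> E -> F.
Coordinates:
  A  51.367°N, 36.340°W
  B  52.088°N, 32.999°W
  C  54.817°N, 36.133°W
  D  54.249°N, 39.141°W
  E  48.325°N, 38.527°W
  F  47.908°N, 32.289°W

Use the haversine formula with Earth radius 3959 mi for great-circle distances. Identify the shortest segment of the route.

Leg distances:
A→B: 151.4 mi
B→C: 228.4 mi
C→D: 126.8 mi
D→E: 410.2 mi
E→F: 289.1 mi
The shortest leg is C–D at 126.8 mi.

C–D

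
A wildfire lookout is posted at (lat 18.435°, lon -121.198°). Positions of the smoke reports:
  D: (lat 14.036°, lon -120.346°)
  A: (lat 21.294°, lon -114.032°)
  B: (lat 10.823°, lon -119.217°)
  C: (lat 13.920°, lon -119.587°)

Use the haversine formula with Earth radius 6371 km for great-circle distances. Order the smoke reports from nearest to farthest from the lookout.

Computing each great-circle distance from (lat 18.435°, lon -121.198°):
D (lat 14.036°, lon -120.346°): 497.5 km
C (lat 13.920°, lon -119.587°): 530.7 km
A (lat 21.294°, lon -114.032°): 813.9 km
B (lat 10.823°, lon -119.217°): 872.8 km

D, C, A, B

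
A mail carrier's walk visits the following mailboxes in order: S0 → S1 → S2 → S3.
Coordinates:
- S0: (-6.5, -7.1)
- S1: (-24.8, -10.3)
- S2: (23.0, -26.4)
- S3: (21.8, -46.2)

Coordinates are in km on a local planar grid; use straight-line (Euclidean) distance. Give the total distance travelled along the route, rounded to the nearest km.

Leg distances:
S0→S1: 18.6 km  (cumulative 18.6 km)
S1→S2: 50.4 km  (cumulative 69.0 km)
S2→S3: 19.8 km  (cumulative 88.9 km)
Total route length ≈ 89 km.

89 km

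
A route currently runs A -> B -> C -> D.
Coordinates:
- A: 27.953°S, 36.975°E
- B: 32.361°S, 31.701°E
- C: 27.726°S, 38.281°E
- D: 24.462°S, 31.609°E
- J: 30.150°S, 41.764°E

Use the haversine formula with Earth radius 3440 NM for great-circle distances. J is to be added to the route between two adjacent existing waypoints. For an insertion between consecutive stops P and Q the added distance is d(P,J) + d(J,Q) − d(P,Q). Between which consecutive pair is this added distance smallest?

Added distance for inserting J between each consecutive pair:
A–B: 436.2 NM
B–C: 326.1 NM
C–D: 464.2 NM
Smallest added distance is 326.1 NM, inserting between B and C.

between B and C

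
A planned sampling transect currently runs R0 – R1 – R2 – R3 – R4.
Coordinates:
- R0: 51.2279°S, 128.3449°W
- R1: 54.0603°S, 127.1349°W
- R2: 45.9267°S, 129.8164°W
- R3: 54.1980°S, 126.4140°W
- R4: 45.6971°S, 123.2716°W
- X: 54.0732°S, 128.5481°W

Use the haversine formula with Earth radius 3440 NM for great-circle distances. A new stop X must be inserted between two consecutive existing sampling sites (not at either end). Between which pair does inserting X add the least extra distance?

Added distance for inserting X between each consecutive pair:
R0–R1: 45.1 NM
R1–R2: 42.2 NM
R2–R3: 53.5 NM
R3–R4: 93.3 NM
Smallest added distance is 42.2 NM, inserting between R1 and R2.

between R1 and R2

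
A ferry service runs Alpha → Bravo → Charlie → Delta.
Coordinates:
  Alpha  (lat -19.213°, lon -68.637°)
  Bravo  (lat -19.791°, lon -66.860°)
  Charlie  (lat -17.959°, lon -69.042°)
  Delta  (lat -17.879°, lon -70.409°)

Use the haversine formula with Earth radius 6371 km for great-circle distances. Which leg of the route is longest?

Leg distances:
Alpha→Bravo: 197.0 km
Bravo→Charlie: 306.9 km
Charlie→Delta: 144.9 km
The longest leg is Bravo–Charlie at 306.9 km.

Bravo–Charlie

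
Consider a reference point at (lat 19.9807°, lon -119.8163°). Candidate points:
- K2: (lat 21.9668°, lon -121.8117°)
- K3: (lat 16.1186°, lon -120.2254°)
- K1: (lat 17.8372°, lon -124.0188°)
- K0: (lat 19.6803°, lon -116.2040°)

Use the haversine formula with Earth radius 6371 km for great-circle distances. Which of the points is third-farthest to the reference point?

Distance to each, sorted:
K1: 502.2 km
K3: 431.6 km
K0: 379.3 km
K2: 302.8 km
The third-farthest is K0 at 379.3 km.

K0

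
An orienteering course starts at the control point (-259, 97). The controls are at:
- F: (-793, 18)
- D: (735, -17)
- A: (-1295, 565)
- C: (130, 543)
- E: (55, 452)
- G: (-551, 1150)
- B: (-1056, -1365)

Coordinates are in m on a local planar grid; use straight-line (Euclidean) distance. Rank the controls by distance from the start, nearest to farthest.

Distance from the start at (-259, 97) to each:
E (55, 452): 473.9 m
F (-793, 18): 539.8 m
C (130, 543): 591.8 m
D (735, -17): 1000.5 m
G (-551, 1150): 1092.7 m
A (-1295, 565): 1136.8 m
B (-1056, -1365): 1665.1 m

E, F, C, D, G, A, B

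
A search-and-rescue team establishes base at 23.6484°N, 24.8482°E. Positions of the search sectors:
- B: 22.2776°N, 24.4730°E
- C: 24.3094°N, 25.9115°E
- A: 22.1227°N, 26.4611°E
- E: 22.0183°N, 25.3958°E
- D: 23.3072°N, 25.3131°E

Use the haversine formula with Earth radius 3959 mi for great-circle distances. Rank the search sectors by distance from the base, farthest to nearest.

A, E, B, C, D

Distances from the base:
A 22.1227°N, 26.4611°E: 147.2 mi
E 22.0183°N, 25.3958°E: 117.9 mi
B 22.2776°N, 24.4730°E: 97.7 mi
C 24.3094°N, 25.9115°E: 81.2 mi
D 23.3072°N, 25.3131°E: 37.7 mi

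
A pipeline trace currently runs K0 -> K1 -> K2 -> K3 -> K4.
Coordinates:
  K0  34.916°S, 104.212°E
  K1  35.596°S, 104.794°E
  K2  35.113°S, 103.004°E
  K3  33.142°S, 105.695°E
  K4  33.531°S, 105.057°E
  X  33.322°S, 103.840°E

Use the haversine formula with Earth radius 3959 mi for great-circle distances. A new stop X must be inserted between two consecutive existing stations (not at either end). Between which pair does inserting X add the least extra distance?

Added distance for inserting X between each consecutive pair:
K0–K1: 221.1 mi
K1–K2: 192.7 mi
K2–K3: 35.1 mi
K3–K4: 134.0 mi
Smallest added distance is 35.1 mi, inserting between K2 and K3.

between K2 and K3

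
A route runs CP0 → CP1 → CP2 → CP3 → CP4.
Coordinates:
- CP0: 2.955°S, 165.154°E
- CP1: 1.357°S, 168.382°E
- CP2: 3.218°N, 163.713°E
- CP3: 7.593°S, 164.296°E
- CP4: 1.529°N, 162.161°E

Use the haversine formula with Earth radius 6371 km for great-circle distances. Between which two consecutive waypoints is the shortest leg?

Leg distances:
CP0→CP1: 400.3 km
CP1→CP2: 726.7 km
CP2→CP3: 1203.9 km
CP3→CP4: 1041.6 km
The shortest leg is CP0–CP1 at 400.3 km.

CP0–CP1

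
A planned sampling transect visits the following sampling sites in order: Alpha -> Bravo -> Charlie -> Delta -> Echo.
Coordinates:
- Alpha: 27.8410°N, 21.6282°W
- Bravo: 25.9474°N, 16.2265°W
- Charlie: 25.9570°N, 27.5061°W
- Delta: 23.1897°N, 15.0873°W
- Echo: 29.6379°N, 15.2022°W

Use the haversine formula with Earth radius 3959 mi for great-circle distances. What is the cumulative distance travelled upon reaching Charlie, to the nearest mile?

1058 mi

Leg distances:
Alpha→Bravo: 357.6 mi  (cumulative 357.6 mi)
Bravo→Charlie: 700.6 mi  (cumulative 1058.2 mi)
Cumulative distance at Charlie ≈ 1058 mi.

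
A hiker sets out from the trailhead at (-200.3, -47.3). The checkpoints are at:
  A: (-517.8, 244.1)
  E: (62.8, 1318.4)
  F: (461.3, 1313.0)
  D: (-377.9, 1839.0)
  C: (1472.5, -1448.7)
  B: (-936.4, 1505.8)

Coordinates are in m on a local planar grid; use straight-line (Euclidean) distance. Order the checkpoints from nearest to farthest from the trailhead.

A, E, F, B, D, C

Distance from the trailhead at (-200.3, -47.3) to each:
A (-517.8, 244.1): 431.0 m
E (62.8, 1318.4): 1390.8 m
F (461.3, 1313.0): 1512.7 m
B (-936.4, 1505.8): 1718.7 m
D (-377.9, 1839.0): 1894.6 m
C (1472.5, -1448.7): 2182.2 m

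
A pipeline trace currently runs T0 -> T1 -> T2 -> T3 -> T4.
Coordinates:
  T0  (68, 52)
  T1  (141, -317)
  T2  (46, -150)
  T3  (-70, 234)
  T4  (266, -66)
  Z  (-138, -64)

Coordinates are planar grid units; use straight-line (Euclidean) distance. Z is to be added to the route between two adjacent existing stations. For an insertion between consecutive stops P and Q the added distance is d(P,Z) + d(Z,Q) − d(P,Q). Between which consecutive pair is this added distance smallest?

between T2 and T3

Added distance for inserting Z between each consecutive pair:
T0–T1: 236.9
T1–T2: 387.6
T2–T3: 107.6
T3–T4: 259.2
Smallest added distance is 107.6, inserting between T2 and T3.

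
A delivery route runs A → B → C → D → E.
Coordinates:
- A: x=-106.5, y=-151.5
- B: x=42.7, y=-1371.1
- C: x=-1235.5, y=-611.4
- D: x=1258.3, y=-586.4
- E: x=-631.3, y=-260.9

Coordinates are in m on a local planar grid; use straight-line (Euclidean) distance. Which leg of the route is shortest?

Leg distances:
A→B: 1228.7 m
B→C: 1486.9 m
C→D: 2493.9 m
D→E: 1917.4 m
The shortest leg is A–B at 1228.7 m.

A–B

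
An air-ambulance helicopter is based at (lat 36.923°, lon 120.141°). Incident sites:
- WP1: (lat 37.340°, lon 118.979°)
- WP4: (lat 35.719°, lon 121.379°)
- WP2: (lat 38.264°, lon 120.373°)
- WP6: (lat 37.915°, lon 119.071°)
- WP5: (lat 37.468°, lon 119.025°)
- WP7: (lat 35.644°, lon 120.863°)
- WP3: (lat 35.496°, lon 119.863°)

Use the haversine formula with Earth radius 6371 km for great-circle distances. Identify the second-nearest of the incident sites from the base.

WP5

Distances from the base ((lat 36.923°, lon 120.141°)):
WP1: 113.0 km
WP5: 115.9 km
WP6: 145.2 km
WP2: 150.5 km
WP7: 156.2 km
WP3: 160.6 km
WP4: 173.9 km
The second-nearest is WP5 at 115.9 km.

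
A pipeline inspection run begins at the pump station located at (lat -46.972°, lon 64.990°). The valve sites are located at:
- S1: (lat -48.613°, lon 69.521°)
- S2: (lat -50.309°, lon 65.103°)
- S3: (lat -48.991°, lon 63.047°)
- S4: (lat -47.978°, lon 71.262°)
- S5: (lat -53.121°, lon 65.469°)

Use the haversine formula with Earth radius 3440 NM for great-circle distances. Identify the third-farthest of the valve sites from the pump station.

S1

Distances from the pump station ((lat -46.972°, lon 64.990°)):
S5: 369.6 NM
S4: 261.5 NM
S1: 207.6 NM
S2: 200.4 NM
S3: 144.2 NM
The third-farthest is S1 at 207.6 NM.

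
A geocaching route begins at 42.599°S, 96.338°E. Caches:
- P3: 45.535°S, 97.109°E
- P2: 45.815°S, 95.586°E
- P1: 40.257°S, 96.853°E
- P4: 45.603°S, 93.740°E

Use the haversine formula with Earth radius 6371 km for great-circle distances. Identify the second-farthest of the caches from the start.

P2

Distances from the start (42.599°S, 96.338°E):
P4: 393.2 km
P2: 362.6 km
P3: 332.2 km
P1: 263.9 km
The second-farthest is P2 at 362.6 km.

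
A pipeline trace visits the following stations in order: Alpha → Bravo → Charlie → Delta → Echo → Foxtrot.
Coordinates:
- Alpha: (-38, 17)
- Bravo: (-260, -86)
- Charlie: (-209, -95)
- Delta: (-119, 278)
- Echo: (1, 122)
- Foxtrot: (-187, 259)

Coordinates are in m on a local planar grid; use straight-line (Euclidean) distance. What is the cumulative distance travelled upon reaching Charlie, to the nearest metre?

Leg distances:
Alpha→Bravo: 244.7 m  (cumulative 244.7 m)
Bravo→Charlie: 51.8 m  (cumulative 296.5 m)
Cumulative distance at Charlie ≈ 297 m.

297 m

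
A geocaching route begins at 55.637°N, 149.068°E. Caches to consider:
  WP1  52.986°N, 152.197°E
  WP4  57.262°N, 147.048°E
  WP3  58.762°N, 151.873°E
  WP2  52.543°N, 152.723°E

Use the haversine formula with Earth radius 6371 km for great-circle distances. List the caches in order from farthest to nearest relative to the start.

Distances from the start:
WP2 52.543°N, 152.723°E: 418.4 km
WP3 58.762°N, 151.873°E: 386.3 km
WP1 52.986°N, 152.197°E: 357.8 km
WP4 57.262°N, 147.048°E: 219.2 km

WP2, WP3, WP1, WP4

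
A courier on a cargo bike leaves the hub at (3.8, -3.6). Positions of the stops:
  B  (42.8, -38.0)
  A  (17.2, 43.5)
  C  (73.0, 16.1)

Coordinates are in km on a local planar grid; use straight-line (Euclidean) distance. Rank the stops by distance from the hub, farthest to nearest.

C, B, A

Distances from the hub:
C (73.0, 16.1): 71.9 km
B (42.8, -38.0): 52.0 km
A (17.2, 43.5): 49.0 km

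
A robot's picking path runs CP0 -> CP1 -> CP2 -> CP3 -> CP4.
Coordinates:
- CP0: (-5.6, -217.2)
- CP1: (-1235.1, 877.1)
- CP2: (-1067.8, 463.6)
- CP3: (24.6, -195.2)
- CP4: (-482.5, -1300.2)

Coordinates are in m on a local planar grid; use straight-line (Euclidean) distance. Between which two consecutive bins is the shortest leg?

CP1–CP2

Leg distances:
CP0→CP1: 1646.0 m
CP1→CP2: 446.1 m
CP2→CP3: 1275.7 m
CP3→CP4: 1215.8 m
The shortest leg is CP1–CP2 at 446.1 m.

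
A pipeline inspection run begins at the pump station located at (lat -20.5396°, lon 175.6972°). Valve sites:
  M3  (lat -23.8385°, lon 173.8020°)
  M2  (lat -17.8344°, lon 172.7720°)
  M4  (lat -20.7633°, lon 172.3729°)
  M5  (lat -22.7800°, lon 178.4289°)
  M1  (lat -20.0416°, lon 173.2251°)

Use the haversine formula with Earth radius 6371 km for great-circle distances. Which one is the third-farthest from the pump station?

Distances from the pump station ((lat -20.5396°, lon 175.6972°)):
M2: 429.9 km
M3: 415.5 km
M5: 376.5 km
M4: 346.8 km
M1: 263.7 km
The third-farthest is M5 at 376.5 km.

M5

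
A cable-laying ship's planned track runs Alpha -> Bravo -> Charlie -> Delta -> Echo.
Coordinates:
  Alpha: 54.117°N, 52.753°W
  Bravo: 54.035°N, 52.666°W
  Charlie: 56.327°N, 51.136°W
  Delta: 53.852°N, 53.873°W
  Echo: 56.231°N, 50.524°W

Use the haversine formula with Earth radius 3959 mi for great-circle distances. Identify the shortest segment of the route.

Alpha–Bravo

Leg distances:
Alpha→Bravo: 6.7 mi
Bravo→Charlie: 169.5 mi
Charlie→Delta: 202.4 mi
Delta→Echo: 211.1 mi
The shortest leg is Alpha–Bravo at 6.7 mi.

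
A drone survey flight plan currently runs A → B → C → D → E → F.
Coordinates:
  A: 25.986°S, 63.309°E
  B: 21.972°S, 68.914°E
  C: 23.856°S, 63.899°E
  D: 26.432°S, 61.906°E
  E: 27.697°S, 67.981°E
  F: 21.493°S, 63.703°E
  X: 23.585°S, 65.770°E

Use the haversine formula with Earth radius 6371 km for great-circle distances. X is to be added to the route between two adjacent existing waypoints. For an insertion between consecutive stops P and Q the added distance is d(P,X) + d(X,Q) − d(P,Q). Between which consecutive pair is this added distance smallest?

between B and C

Added distance for inserting X between each consecutive pair:
A–B: 10.2 km
B–C: 7.0 km
C–D: 344.9 km
D–E: 392.2 km
E–F: 8.9 km
Smallest added distance is 7.0 km, inserting between B and C.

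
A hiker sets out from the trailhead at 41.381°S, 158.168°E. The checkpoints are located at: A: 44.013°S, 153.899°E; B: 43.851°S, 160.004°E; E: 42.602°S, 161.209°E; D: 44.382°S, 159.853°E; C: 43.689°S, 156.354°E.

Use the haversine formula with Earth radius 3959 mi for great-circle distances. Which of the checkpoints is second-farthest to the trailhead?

Distances from the trailhead (41.381°S, 158.168°E):
A: 282.9 mi
D: 224.2 mi
B: 194.5 mi
C: 184.3 mi
E: 177.5 mi
The second-farthest is D at 224.2 mi.

D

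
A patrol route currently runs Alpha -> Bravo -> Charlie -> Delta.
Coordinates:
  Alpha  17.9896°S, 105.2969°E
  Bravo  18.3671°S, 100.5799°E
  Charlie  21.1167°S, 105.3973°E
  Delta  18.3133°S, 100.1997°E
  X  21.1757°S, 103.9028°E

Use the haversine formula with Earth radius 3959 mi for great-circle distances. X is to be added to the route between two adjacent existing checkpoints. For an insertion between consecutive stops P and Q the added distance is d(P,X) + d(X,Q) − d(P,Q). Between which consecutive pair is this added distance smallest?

Added distance for inserting X between each consecutive pair:
Alpha–Bravo: 217.8 mi
Bravo–Charlie: 20.4 mi
Charlie–Delta: 18.4 mi
Smallest added distance is 18.4 mi, inserting between Charlie and Delta.

between Charlie and Delta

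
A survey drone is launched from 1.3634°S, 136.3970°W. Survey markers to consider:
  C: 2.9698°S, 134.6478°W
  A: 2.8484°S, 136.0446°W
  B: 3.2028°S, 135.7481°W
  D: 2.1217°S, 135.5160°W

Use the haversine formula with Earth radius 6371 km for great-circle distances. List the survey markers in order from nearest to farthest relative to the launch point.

D, A, B, C

Distances from the launch point:
D 2.1217°S, 135.5160°W: 129.2 km
A 2.8484°S, 136.0446°W: 169.7 km
B 3.2028°S, 135.7481°W: 216.9 km
C 2.9698°S, 134.6478°W: 264.0 km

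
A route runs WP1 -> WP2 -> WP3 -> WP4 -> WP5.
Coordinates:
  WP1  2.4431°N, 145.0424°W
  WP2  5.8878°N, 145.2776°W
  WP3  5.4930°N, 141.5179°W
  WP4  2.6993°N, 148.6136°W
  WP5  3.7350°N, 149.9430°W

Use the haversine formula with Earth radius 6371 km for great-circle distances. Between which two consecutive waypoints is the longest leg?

WP3–WP4

Leg distances:
WP1→WP2: 383.9 km
WP2→WP3: 418.3 km
WP3→WP4: 846.0 km
WP4→WP5: 187.2 km
The longest leg is WP3–WP4 at 846.0 km.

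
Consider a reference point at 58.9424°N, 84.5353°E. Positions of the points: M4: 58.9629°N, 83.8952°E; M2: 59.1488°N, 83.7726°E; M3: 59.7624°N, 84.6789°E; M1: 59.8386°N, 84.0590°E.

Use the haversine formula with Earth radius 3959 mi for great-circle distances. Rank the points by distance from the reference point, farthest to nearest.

M1, M3, M2, M4

Distances from the reference point:
M1 59.8386°N, 84.0590°E: 64.2 mi
M3 59.7624°N, 84.6789°E: 56.9 mi
M2 59.1488°N, 83.7726°E: 30.6 mi
M4 58.9629°N, 83.8952°E: 22.9 mi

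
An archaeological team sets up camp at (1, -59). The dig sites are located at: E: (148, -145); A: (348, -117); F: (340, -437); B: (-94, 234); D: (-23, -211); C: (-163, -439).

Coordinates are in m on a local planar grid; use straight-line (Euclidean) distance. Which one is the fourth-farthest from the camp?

Distances from the camp ((1, -59)):
F: 507.7 m
C: 413.9 m
A: 351.8 m
B: 308.0 m
E: 170.3 m
D: 153.9 m
The fourth-farthest is B at 308.0 m.

B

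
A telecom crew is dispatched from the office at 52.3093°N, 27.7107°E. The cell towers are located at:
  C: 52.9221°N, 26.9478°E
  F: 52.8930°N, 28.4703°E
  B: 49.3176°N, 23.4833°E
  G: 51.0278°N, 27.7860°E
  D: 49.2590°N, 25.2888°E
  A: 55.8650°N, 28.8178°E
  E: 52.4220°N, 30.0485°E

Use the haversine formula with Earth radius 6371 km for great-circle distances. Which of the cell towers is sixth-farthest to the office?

C

Distance to each, sorted:
B: 445.8 km
A: 401.9 km
D: 379.5 km
E: 159.2 km
G: 142.6 km
C: 85.4 km
F: 82.7 km
The sixth-farthest is C at 85.4 km.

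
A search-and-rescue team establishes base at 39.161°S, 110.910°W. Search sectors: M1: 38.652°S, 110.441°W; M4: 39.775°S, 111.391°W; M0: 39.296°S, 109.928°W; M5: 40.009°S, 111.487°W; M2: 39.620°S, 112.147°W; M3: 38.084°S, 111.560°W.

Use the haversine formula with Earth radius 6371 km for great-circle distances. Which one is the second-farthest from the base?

Distances from the base (39.161°S, 110.910°W):
M3: 132.4 km
M2: 117.9 km
M5: 106.5 km
M0: 85.9 km
M4: 79.8 km
M1: 69.6 km
The second-farthest is M2 at 117.9 km.

M2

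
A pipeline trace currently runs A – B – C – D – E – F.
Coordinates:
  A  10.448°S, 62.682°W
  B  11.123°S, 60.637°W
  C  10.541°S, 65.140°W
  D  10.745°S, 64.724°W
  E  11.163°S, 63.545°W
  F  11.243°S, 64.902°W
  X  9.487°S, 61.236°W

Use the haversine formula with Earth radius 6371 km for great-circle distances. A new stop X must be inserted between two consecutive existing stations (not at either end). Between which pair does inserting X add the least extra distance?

Added distance for inserting X between each consecutive pair:
A–B: 148.7 km
B–C: 140.6 km
C–D: 799.1 km
D–E: 583.7 km
E–F: 611.6 km
Smallest added distance is 140.6 km, inserting between B and C.

between B and C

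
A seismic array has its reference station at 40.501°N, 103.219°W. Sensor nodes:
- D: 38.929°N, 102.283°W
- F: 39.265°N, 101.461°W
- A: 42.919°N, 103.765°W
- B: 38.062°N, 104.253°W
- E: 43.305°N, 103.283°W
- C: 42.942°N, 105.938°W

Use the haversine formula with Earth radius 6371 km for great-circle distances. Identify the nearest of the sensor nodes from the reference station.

Distances from the reference station (40.501°N, 103.219°W):
D: 192.3 km
F: 203.4 km
A: 272.7 km
B: 285.4 km
E: 311.8 km
C: 352.9 km
The nearest is D at 192.3 km.

D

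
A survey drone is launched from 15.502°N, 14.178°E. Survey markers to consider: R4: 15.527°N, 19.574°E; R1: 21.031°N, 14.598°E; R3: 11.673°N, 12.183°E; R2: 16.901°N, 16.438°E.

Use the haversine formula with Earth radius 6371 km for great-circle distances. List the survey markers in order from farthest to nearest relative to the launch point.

R1, R4, R3, R2

Computing each great-circle distance from 15.502°N, 14.178°E:
R1 21.031°N, 14.598°E: 616.4 km
R4 15.527°N, 19.574°E: 578.1 km
R3 11.673°N, 12.183°E: 477.2 km
R2 16.901°N, 16.438°E: 287.1 km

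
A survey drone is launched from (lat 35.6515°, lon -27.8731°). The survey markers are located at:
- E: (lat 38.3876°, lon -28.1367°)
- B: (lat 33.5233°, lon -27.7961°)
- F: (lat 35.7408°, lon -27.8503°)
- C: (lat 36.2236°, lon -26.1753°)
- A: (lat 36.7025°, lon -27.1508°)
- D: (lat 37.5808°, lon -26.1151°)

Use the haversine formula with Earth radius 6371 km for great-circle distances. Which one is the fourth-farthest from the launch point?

C

Distances from the launch point ((lat 35.6515°, lon -27.8731°)):
E: 305.1 km
D: 265.8 km
B: 236.7 km
C: 165.6 km
A: 133.6 km
F: 10.1 km
The fourth-farthest is C at 165.6 km.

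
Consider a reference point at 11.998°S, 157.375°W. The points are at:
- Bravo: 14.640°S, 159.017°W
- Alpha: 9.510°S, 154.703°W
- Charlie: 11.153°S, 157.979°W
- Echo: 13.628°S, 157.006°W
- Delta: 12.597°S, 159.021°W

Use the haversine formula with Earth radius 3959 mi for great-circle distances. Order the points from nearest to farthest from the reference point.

Distances from the reference point:
Charlie 11.153°S, 157.979°W: 71.3 mi
Echo 13.628°S, 157.006°W: 115.3 mi
Delta 12.597°S, 159.021°W: 118.6 mi
Bravo 14.640°S, 159.017°W: 213.3 mi
Alpha 9.510°S, 154.703°W: 249.9 mi

Charlie, Echo, Delta, Bravo, Alpha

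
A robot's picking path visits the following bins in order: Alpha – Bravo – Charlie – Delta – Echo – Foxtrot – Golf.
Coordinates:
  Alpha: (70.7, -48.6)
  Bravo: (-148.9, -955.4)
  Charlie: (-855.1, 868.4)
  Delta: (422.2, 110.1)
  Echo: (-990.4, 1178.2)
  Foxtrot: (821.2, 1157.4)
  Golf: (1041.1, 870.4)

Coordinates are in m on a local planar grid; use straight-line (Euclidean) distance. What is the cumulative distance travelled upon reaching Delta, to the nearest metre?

Leg distances:
Alpha→Bravo: 933.0 m  (cumulative 933.0 m)
Bravo→Charlie: 1955.8 m  (cumulative 2888.8 m)
Charlie→Delta: 1485.4 m  (cumulative 4374.2 m)
Cumulative distance at Delta ≈ 4374 m.

4374 m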